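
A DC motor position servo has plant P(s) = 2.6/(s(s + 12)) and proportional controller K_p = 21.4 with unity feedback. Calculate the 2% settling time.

From 1 + K_pP(s) = 0: s² + 12s + 55.64 = 0 ⇒ ω_n = 7.459, ζ = 0.8044.
2% settling time T_s ≈ 4/(ζω_n) = 4/6 = 0.667 s.

T_s ≈ 0.667 s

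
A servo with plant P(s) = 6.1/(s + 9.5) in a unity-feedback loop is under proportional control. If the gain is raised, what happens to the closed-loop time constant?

decrease

Closed-loop pole is at s = −(9.5+K_p·6.1); larger K_p moves it further left, so τ = 1/(9.5+K_p·6.1) decreases.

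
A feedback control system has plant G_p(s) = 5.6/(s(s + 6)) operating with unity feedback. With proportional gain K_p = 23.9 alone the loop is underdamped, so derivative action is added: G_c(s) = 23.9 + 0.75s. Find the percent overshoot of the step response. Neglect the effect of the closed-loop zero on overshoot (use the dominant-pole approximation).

Forward path: (23.9 + 0.75s)·5.6/(s(s+6)). The closed-loop characteristic equation is s² + (6 + 5.6·0.75)s + 5.6·23.9 = 0.
That is s² + 10.2s + 133.8 = 0, so ω_n = 11.57 rad/s and ζ = 10.2/(2·11.57) = 0.4408.
%OS = 100·exp(−πζ/√(1−ζ²)) = 21.4%.

21.4%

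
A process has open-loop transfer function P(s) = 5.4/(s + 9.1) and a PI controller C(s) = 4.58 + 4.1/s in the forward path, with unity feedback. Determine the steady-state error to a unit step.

The open loop C(s)P(s) has a pole at the origin (type 1), so the static position error constant is infinite and e_ss = 1/(1+∞) = 0.

0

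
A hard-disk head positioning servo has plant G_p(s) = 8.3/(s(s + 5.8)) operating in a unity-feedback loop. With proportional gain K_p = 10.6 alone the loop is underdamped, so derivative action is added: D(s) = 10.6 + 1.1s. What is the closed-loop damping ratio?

ζ = 0.796

Forward path: (10.6 + 1.1s)·8.3/(s(s+5.8)). The closed-loop characteristic equation is s² + (5.8 + 8.3·1.1)s + 8.3·10.6 = 0.
That is s² + 14.93s + 87.98 = 0, so ω_n = 9.38 rad/s and ζ = 14.93/(2·9.38) = 0.7959.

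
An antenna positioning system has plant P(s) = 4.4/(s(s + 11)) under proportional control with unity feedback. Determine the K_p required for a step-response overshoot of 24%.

K_p = 40.2

From %OS = 100·exp(−πζ/√(1−ζ²)) = 24%, ζ = −ln(0.24)/√(π²+ln²(0.24)) = 0.4136.
Characteristic equation s² + 11s + 4.4K_p = 0 gives ζ = 11/(2√(4.4K_p)).
Setting ζ = 0.4136: √(4.4K_p) = 11/(2·0.4136) = 13.3, so K_p = 176.8/4.4 = 40.2.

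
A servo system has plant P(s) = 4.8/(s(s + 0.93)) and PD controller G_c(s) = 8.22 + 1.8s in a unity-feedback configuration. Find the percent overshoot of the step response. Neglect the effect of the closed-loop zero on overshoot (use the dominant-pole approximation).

Forward path: (8.22 + 1.8s)·4.8/(s(s+0.93)). The closed-loop characteristic equation is s² + (0.93 + 4.8·1.8)s + 4.8·8.22 = 0.
That is s² + 9.57s + 39.46 = 0, so ω_n = 6.281 rad/s and ζ = 9.57/(2·6.281) = 0.7618.
%OS = 100·exp(−πζ/√(1−ζ²)) = 2.49%.

2.49%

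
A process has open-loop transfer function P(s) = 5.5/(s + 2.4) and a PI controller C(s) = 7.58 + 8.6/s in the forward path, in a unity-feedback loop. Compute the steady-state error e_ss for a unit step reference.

The open loop C(s)P(s) has a pole at the origin (type 1), so the static position error constant is infinite and e_ss = 1/(1+∞) = 0.

0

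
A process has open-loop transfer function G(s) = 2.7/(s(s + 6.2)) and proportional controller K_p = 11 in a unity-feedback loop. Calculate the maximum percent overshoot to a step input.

11.4%

From 1 + K_pG(s) = 0: s² + 6.2s + 29.7 = 0 ⇒ ω_n = 5.45, ζ = 0.5688.
%OS = 100·exp(−πζ/√(1−ζ²)) = 100·exp(−π·0.5688/√0.6764) = 11.4%.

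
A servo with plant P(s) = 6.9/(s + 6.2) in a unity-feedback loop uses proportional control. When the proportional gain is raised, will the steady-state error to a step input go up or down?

decrease

The position error constant K_pos = K_p·P(0) grows with K_p, and e_ss = 1/(1+K_pos) falls.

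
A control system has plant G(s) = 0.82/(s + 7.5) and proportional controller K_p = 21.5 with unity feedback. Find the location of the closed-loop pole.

s = -25.13

Closed-loop transfer function: T(s) = K_p·G(s)/(1 + K_p·G(s)) = 17.63/(s + 7.5 + 17.63) = 17.63/(s + 25.13).
The closed-loop pole is at s = −25.13.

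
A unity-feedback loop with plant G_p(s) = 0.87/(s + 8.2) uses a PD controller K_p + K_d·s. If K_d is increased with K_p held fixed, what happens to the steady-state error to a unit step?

unchanged

At s = 0 the derivative term contributes nothing: C(0) = K_p regardless of K_d, so K_pos = K_p·G_p(0) and e_ss are unchanged.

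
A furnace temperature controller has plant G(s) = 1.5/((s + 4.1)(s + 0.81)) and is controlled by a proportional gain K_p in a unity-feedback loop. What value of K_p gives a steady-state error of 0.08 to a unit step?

For a type-0 loop with proportional control, e_ss = 1/(1 + K_p·G(0)).
G(0) = 0.4517. Require 1/(1 + K_p·0.4517) = 0.08, so 1 + 0.4517·K_p = 12.5.
K_p = (12.5 − 1)/0.4517 = 25.5.

K_p = 25.5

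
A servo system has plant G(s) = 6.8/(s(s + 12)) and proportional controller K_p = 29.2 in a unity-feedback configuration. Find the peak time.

Closed-loop characteristic equation: s² + 12s + 198.6 = 0, so ω_n = 14.09 rad/s and ζ = 12/(2·14.09) = 0.4258.
Damped frequency ω_d = ω_n√(1−ζ²) = 12.75 rad/s, so peak time T_p = π/ω_d = 0.246 s.

T_p = 0.246 s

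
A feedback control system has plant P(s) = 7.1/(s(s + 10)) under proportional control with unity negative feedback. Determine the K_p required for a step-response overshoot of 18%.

K_p = 15.3

From %OS = 100·exp(−πζ/√(1−ζ²)) = 18%, ζ = −ln(0.18)/√(π²+ln²(0.18)) = 0.4791.
Characteristic equation s² + 10s + 7.1K_p = 0 gives ζ = 10/(2√(7.1K_p)).
Setting ζ = 0.4791: √(7.1K_p) = 10/(2·0.4791) = 10.44, so K_p = 108.9/7.1 = 15.3.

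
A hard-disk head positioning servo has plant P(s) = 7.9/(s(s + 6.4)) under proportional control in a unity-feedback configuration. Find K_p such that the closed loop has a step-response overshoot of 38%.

K_p = 15

From %OS = 100·exp(−πζ/√(1−ζ²)) = 38%, ζ = −ln(0.38)/√(π²+ln²(0.38)) = 0.2943.
Characteristic equation s² + 6.4s + 7.9K_p = 0 gives ζ = 6.4/(2√(7.9K_p)).
Setting ζ = 0.2943: √(7.9K_p) = 6.4/(2·0.2943) = 10.87, so K_p = 118.2/7.9 = 15.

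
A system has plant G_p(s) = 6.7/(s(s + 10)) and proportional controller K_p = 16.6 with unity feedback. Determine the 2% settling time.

T_s ≈ 0.8 s

The closed-loop denominator s² + 10s + 111.2 gives ω_n = √111.2 = 10.55 and ζ = 10/(2ω_n) = 0.4741.
2% settling time T_s ≈ 4/(ζω_n) = 4/5 = 0.8 s.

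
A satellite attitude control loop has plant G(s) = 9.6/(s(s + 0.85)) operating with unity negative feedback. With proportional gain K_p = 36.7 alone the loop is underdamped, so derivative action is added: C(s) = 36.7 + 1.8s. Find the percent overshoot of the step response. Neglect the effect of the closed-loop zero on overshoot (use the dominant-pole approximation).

17.7%

Forward path: (36.7 + 1.8s)·9.6/(s(s+0.85)). The closed-loop characteristic equation is s² + (0.85 + 9.6·1.8)s + 9.6·36.7 = 0.
That is s² + 18.13s + 352.3 = 0, so ω_n = 18.77 rad/s and ζ = 18.13/(2·18.77) = 0.4829.
%OS = 100·exp(−πζ/√(1−ζ²)) = 17.7%.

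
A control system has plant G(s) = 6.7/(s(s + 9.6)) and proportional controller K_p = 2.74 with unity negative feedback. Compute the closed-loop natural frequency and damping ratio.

ω_n = 4.28 rad/s, ζ = 1.12

1 + K_p·G(s) = 0 gives s² + 9.6s + 18.36 = 0.
Matching s² + 2ζω_n s + ω_n²: ω_n = √18.36 = 4.285 rad/s and 2ζω_n = 9.6, so ζ = 9.6/(2·4.285) = 1.12.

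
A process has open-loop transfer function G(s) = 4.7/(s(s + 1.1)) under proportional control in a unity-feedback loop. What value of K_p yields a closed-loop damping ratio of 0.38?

Closed-loop characteristic equation: s² + 1.1s + K_p·4.7 = 0.
So ω_n = √(4.7K_p) and 2ζω_n = 1.1, giving ζ = 1.1/(2√(4.7K_p)).
Setting ζ = 0.38: √(4.7K_p) = 1.1/(2·0.38) = 1.447, so K_p = 2.095/4.7 = 0.446.

K_p = 0.446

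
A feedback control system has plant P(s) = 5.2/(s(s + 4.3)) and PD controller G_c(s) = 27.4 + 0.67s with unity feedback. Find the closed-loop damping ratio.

ζ = 0.326

Forward path: (27.4 + 0.67s)·5.2/(s(s+4.3)). The closed-loop characteristic equation is s² + (4.3 + 5.2·0.67)s + 5.2·27.4 = 0.
That is s² + 7.784s + 142.5 = 0, so ω_n = 11.94 rad/s and ζ = 7.784/(2·11.94) = 0.3261.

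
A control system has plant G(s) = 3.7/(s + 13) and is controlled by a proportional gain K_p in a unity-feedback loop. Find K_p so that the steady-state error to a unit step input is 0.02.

Steady-state error for a unit step on this type-0 loop is 1/(1 + K_p·G(0)).
G(0) = 0.2846. Require 1/(1 + K_p·0.2846) = 0.02, so 1 + 0.2846·K_p = 50.
K_p = (50 − 1)/0.2846 = 172.

K_p = 172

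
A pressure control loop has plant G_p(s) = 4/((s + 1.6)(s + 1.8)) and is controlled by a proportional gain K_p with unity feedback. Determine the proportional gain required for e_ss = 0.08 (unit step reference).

K_p = 8.28

The loop is type 0, so e_ss(step) = 1/(1 + K_pos) with K_pos = K_p·G_p(0).
G_p(0) = 1.389. Require 1/(1 + K_p·1.389) = 0.08, so 1 + 1.389·K_p = 12.5.
K_p = (12.5 − 1)/1.389 = 8.28.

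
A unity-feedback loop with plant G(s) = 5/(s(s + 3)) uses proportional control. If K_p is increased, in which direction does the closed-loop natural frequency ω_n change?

increase

ω_n = √(5·K_p), which grows with K_p.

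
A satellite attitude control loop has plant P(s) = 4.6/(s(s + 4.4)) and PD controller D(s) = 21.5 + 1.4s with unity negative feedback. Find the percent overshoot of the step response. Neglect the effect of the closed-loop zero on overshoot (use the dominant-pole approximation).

13%

Forward path: (21.5 + 1.4s)·4.6/(s(s+4.4)). The closed-loop characteristic equation is s² + (4.4 + 4.6·1.4)s + 4.6·21.5 = 0.
That is s² + 10.84s + 98.9 = 0, so ω_n = 9.945 rad/s and ζ = 10.84/(2·9.945) = 0.545.
%OS = 100·exp(−πζ/√(1−ζ²)) = 13%.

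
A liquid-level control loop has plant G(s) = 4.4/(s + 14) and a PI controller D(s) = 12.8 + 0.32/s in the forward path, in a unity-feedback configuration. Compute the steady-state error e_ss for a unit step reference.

The open loop D(s)G(s) has a pole at the origin (type 1), so the static position error constant is infinite and e_ss = 1/(1+∞) = 0.

0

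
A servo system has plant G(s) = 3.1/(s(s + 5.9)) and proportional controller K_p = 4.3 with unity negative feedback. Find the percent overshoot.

1.35%

The closed-loop denominator s² + 5.9s + 13.33 gives ω_n = √13.33 = 3.651 and ζ = 5.9/(2ω_n) = 0.808.
%OS = 100·exp(−πζ/√(1−ζ²)) = 100·exp(−π·0.808/√0.3471) = 1.35%.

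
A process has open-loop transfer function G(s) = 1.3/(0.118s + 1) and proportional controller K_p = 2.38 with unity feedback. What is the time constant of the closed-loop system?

τ = 0.0288 s

Closed loop: T(s) = K_p·G/(1+K_p·G) = 3.094/(0.118s + 1 + 3.094), with pole at s = −(1 + 3.094)/0.118 = −34.69.
Closed-loop time constant τ = 1/34.69 = 0.0288 s.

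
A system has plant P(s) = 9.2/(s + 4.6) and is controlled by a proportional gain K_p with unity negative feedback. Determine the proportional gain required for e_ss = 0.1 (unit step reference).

K_p = 4.5

The loop is type 0, so e_ss(step) = 1/(1 + K_pos) with K_pos = K_p·P(0).
P(0) = 2. Require 1/(1 + K_p·2) = 0.1, so 1 + 2·K_p = 10.
K_p = (10 − 1)/2 = 4.5.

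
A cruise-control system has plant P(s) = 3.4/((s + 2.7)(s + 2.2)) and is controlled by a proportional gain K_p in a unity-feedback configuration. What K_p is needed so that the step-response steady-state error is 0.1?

K_p = 15.7

Steady-state error for a unit step on this type-0 loop is 1/(1 + K_p·P(0)).
P(0) = 0.5724. Require 1/(1 + K_p·0.5724) = 0.1, so 1 + 0.5724·K_p = 10.
K_p = (10 − 1)/0.5724 = 15.7.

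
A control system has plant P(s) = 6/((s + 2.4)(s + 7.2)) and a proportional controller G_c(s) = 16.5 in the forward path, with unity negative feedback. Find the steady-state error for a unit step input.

The loop is type 0. Static position error constant K_pos = G_c(0)·P(0) = 16.5·0.3472 = 5.729.
Steady-state error to a unit step: e_ss = 1/(1+K_pos) = 1/6.729 = 0.149.

0.149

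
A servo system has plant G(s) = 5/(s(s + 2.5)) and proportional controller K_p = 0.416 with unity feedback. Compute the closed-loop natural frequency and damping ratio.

With unity feedback the closed-loop characteristic equation is s² + 2.5s + 0.416·5 = s² + 2.5s + 2.08 = 0.
So ω_n² = 2.08 ⇒ ω_n = 1.442 rad/s, and ζ = 2.5/(2ω_n) = 0.867.

ω_n = 1.44 rad/s, ζ = 0.867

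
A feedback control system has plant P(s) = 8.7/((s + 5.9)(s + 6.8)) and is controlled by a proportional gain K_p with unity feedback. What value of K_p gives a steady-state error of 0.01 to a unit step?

For a type-0 loop with proportional control, e_ss = 1/(1 + K_p·P(0)).
P(0) = 0.2168. Require 1/(1 + K_p·0.2168) = 0.01, so 1 + 0.2168·K_p = 100.
K_p = (100 − 1)/0.2168 = 457.

K_p = 457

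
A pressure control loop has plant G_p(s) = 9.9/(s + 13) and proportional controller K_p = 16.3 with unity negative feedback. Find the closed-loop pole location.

s = -174.4

Closed-loop transfer function: T(s) = K_p·G_p(s)/(1 + K_p·G_p(s)) = 161.4/(s + 13 + 161.4) = 161.4/(s + 174.4).
The closed-loop pole is at s = −174.4.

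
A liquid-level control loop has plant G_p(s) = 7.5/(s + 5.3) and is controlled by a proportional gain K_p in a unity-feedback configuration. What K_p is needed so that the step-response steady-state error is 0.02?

K_p = 34.6

Steady-state error for a unit step on this type-0 loop is 1/(1 + K_p·G_p(0)).
G_p(0) = 1.415. Require 1/(1 + K_p·1.415) = 0.02, so 1 + 1.415·K_p = 50.
K_p = (50 − 1)/1.415 = 34.6.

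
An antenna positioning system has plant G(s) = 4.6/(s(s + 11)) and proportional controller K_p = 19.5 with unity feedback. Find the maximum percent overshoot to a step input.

Closed-loop characteristic equation: s² + 11s + 89.7 = 0, so ω_n = 9.471 rad/s and ζ = 11/(2·9.471) = 0.5807.
%OS = 100·exp(−πζ/√(1−ζ²)) = 100·exp(−π·0.5807/√0.6628) = 10.6%.

10.6%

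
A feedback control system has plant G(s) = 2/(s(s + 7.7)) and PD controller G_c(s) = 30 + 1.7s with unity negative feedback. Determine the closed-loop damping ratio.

Forward path: (30 + 1.7s)·2/(s(s+7.7)). The closed-loop characteristic equation is s² + (7.7 + 2·1.7)s + 2·30 = 0.
That is s² + 11.1s + 60 = 0, so ω_n = 7.746 rad/s and ζ = 11.1/(2·7.746) = 0.7165.

ζ = 0.717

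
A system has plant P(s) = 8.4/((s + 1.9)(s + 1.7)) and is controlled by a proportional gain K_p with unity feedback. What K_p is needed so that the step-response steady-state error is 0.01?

K_p = 38.1

For a type-0 loop with proportional control, e_ss = 1/(1 + K_p·P(0)).
P(0) = 2.601. Require 1/(1 + K_p·2.601) = 0.01, so 1 + 2.601·K_p = 100.
K_p = (100 − 1)/2.601 = 38.1.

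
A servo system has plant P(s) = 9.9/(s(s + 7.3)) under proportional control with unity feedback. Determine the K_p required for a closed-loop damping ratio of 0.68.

Closed-loop characteristic equation: s² + 7.3s + K_p·9.9 = 0.
So ω_n = √(9.9K_p) and 2ζω_n = 7.3, giving ζ = 7.3/(2√(9.9K_p)).
Setting ζ = 0.68: √(9.9K_p) = 7.3/(2·0.68) = 5.368, so K_p = 28.81/9.9 = 2.91.

K_p = 2.91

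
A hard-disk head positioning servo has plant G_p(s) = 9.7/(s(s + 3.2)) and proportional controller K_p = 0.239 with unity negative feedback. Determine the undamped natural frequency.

ω_n = 1.52 rad/s

1 + K_p·G_p(s) = 0 gives s² + 3.2s + 2.318 = 0.
So ω_n² = 2.318 ⇒ ω_n = 1.523 rad/s, and ζ = 3.2/(2ω_n) = 1.05.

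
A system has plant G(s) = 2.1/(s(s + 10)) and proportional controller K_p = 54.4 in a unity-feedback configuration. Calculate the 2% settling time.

The closed-loop denominator s² + 10s + 114.2 gives ω_n = √114.2 = 10.69 and ζ = 10/(2ω_n) = 0.4678.
2% settling time T_s ≈ 4/(ζω_n) = 4/5 = 0.8 s.

T_s ≈ 0.8 s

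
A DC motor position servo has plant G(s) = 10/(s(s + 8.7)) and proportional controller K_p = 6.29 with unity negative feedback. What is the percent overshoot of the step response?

From 1 + K_pG(s) = 0: s² + 8.7s + 62.9 = 0 ⇒ ω_n = 7.931, ζ = 0.5485.
%OS = 100·exp(−πζ/√(1−ζ²)) = 100·exp(−π·0.5485/√0.6992) = 12.7%.

12.7%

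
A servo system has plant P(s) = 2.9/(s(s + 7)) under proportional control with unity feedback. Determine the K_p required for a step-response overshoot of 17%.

From %OS = 100·exp(−πζ/√(1−ζ²)) = 17%, ζ = −ln(0.17)/√(π²+ln²(0.17)) = 0.4913.
Characteristic equation s² + 7s + 2.9K_p = 0 gives ζ = 7/(2√(2.9K_p)).
Setting ζ = 0.4913: √(2.9K_p) = 7/(2·0.4913) = 7.124, so K_p = 50.76/2.9 = 17.5.

K_p = 17.5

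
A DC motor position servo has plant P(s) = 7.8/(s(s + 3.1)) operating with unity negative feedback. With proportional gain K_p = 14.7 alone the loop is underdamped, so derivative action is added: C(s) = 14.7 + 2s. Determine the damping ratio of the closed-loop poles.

ζ = 0.873

Forward path: (14.7 + 2s)·7.8/(s(s+3.1)). The closed-loop characteristic equation is s² + (3.1 + 7.8·2)s + 7.8·14.7 = 0.
That is s² + 18.7s + 114.7 = 0, so ω_n = 10.71 rad/s and ζ = 18.7/(2·10.71) = 0.8732.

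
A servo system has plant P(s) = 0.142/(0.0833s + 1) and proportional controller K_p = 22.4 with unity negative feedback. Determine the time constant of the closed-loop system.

Closed loop: T(s) = K_p·P/(1+K_p·P) = 3.181/(0.0833s + 1 + 3.181), with pole at s = −(1 + 3.181)/0.0833 = −50.19.
Closed-loop time constant τ = 1/50.19 = 0.0199 s.

τ = 0.0199 s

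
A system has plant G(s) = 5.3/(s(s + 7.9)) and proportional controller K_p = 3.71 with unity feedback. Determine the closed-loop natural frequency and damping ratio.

1 + K_p·G(s) = 0 gives s² + 7.9s + 19.66 = 0.
Matching s² + 2ζω_n s + ω_n²: ω_n = √19.66 = 4.434 rad/s and 2ζω_n = 7.9, so ζ = 7.9/(2·4.434) = 0.891.

ω_n = 4.43 rad/s, ζ = 0.891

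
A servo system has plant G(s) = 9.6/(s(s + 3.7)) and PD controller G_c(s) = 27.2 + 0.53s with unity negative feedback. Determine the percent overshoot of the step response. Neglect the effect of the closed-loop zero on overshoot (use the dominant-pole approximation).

41.2%

Forward path: (27.2 + 0.53s)·9.6/(s(s+3.7)). The closed-loop characteristic equation is s² + (3.7 + 9.6·0.53)s + 9.6·27.2 = 0.
That is s² + 8.788s + 261.1 = 0, so ω_n = 16.16 rad/s and ζ = 8.788/(2·16.16) = 0.2719.
%OS = 100·exp(−πζ/√(1−ζ²)) = 41.2%.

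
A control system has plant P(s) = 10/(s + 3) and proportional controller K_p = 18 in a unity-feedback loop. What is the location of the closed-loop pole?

Closed-loop transfer function: T(s) = K_p·P(s)/(1 + K_p·P(s)) = 180/(s + 3 + 180) = 180/(s + 183).
The closed-loop pole is at s = −183.

s = -183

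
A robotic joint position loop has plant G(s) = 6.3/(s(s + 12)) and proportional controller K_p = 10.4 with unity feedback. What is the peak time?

T_p = 0.578 s

Closed-loop characteristic equation: s² + 12s + 65.52 = 0, so ω_n = 8.094 rad/s and ζ = 12/(2·8.094) = 0.7412.
Damped frequency ω_d = ω_n√(1−ζ²) = 5.433 rad/s, so peak time T_p = π/ω_d = 0.578 s.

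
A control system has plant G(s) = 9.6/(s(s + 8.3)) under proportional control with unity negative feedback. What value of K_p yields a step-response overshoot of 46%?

K_p = 31.2

From %OS = 100·exp(−πζ/√(1−ζ²)) = 46%, ζ = −ln(0.46)/√(π²+ln²(0.46)) = 0.24.
Characteristic equation s² + 8.3s + 9.6K_p = 0 gives ζ = 8.3/(2√(9.6K_p)).
Setting ζ = 0.24: √(9.6K_p) = 8.3/(2·0.24) = 17.29, so K_p = 299.1/9.6 = 31.2.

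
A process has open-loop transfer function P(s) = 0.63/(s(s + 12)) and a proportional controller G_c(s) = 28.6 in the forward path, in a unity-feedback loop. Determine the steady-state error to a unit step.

The open loop G_c(s)P(s) has a pole at the origin (type 1), so the static position error constant is infinite and e_ss = 1/(1+∞) = 0.

0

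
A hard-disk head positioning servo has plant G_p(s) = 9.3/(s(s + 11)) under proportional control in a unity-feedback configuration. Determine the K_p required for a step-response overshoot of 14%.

K_p = 11.6

From %OS = 100·exp(−πζ/√(1−ζ²)) = 14%, ζ = −ln(0.14)/√(π²+ln²(0.14)) = 0.5305.
Characteristic equation s² + 11s + 9.3K_p = 0 gives ζ = 11/(2√(9.3K_p)).
Setting ζ = 0.5305: √(9.3K_p) = 11/(2·0.5305) = 10.37, so K_p = 107.5/9.3 = 11.6.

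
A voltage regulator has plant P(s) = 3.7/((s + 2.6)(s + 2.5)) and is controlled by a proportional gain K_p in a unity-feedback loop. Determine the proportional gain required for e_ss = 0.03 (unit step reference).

K_p = 56.8

The loop is type 0, so e_ss(step) = 1/(1 + K_pos) with K_pos = K_p·P(0).
P(0) = 0.5692. Require 1/(1 + K_p·0.5692) = 0.03, so 1 + 0.5692·K_p = 33.33.
K_p = (33.33 − 1)/0.5692 = 56.8.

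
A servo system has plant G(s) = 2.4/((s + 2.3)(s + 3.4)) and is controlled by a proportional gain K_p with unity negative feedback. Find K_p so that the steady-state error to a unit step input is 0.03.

For a type-0 loop with proportional control, e_ss = 1/(1 + K_p·G(0)).
G(0) = 0.3069. Require 1/(1 + K_p·0.3069) = 0.03, so 1 + 0.3069·K_p = 33.33.
K_p = (33.33 − 1)/0.3069 = 105.

K_p = 105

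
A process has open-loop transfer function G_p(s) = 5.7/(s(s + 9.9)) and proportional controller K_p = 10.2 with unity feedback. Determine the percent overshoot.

The closed-loop denominator s² + 9.9s + 58.14 gives ω_n = √58.14 = 7.625 and ζ = 9.9/(2ω_n) = 0.6492.
%OS = 100·exp(−πζ/√(1−ζ²)) = 100·exp(−π·0.6492/√0.5786) = 6.85%.

6.85%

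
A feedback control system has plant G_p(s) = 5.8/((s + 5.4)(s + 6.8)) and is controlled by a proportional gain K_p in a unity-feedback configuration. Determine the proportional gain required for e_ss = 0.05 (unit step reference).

K_p = 120

Steady-state error for a unit step on this type-0 loop is 1/(1 + K_p·G_p(0)).
G_p(0) = 0.158. Require 1/(1 + K_p·0.158) = 0.05, so 1 + 0.158·K_p = 20.
K_p = (20 − 1)/0.158 = 120.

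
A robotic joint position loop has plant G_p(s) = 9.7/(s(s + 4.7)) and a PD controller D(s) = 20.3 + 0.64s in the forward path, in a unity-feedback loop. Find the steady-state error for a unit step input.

0

The open loop D(s)G_p(s) has a pole at the origin (type 1), so the static position error constant is infinite and e_ss = 1/(1+∞) = 0.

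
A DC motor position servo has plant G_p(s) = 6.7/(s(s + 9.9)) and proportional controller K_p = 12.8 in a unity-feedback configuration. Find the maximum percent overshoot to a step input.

From 1 + K_pG_p(s) = 0: s² + 9.9s + 85.76 = 0 ⇒ ω_n = 9.261, ζ = 0.5345.
%OS = 100·exp(−πζ/√(1−ζ²)) = 100·exp(−π·0.5345/√0.7143) = 13.7%.

13.7%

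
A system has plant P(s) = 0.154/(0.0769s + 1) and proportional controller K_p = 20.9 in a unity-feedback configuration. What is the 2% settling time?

T_s ≈ 0.0729 s

Closed loop: T(s) = K_p·P/(1+K_p·P) = 3.219/(0.0769s + 1 + 3.219), with pole at s = −(1 + 3.219)/0.0769 = −54.86.
τ = 1/54.86 = 0.01823 s, so 2% settling time ≈ 4τ = 0.0729 s.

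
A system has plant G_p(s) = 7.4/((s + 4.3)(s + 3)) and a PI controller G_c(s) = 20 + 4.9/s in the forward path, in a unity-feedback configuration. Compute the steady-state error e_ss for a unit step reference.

0

The open loop G_c(s)G_p(s) has a pole at the origin (type 1), so the static position error constant is infinite and e_ss = 1/(1+∞) = 0.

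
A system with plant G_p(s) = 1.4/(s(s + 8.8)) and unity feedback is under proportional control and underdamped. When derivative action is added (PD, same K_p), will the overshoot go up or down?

With PD the characteristic equation becomes s² + (a + K·K_d)s + K·K_p = 0; the damping term grows, ζ rises, overshoot falls.

decrease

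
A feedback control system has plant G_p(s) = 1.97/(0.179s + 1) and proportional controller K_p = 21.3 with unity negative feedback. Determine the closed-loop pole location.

s = -240

Closed loop: T(s) = K_p·G_p/(1+K_p·G_p) = 41.96/(0.179s + 1 + 41.96), with pole at s = −(1 + 41.96)/0.179 = −240.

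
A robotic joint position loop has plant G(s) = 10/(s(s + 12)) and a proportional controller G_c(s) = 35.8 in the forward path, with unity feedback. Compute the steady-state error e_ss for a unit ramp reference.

The loop has one pole at the origin (type 1). Velocity error constant K_v = lim_{s→0} s·G_c(s)G(s) = 35.8·10/12 = 29.83.
Steady-state error to a unit ramp: e_ss = 1/K_v = 0.0335.

0.0335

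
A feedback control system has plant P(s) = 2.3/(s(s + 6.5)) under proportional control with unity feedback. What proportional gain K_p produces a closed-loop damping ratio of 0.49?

K_p = 19.1

Closed-loop characteristic equation: s² + 6.5s + K_p·2.3 = 0.
So ω_n = √(2.3K_p) and 2ζω_n = 6.5, giving ζ = 6.5/(2√(2.3K_p)).
Setting ζ = 0.49: √(2.3K_p) = 6.5/(2·0.49) = 6.633, so K_p = 43.99/2.3 = 19.1.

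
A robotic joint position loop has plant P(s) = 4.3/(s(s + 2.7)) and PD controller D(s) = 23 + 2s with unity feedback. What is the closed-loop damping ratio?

ζ = 0.568

Forward path: (23 + 2s)·4.3/(s(s+2.7)). The closed-loop characteristic equation is s² + (2.7 + 4.3·2)s + 4.3·23 = 0.
That is s² + 11.3s + 98.9 = 0, so ω_n = 9.945 rad/s and ζ = 11.3/(2·9.945) = 0.5681.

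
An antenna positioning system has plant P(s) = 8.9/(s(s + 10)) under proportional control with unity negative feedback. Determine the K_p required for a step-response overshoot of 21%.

K_p = 14.2

From %OS = 100·exp(−πζ/√(1−ζ²)) = 21%, ζ = −ln(0.21)/√(π²+ln²(0.21)) = 0.4449.
Characteristic equation s² + 10s + 8.9K_p = 0 gives ζ = 10/(2√(8.9K_p)).
Setting ζ = 0.4449: √(8.9K_p) = 10/(2·0.4449) = 11.24, so K_p = 126.3/8.9 = 14.2.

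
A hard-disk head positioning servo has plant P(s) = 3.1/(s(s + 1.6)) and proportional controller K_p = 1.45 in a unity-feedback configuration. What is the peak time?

The closed-loop denominator s² + 1.6s + 4.495 gives ω_n = √4.495 = 2.12 and ζ = 1.6/(2ω_n) = 0.3773.
Damped frequency ω_d = ω_n√(1−ζ²) = 1.963 rad/s, so peak time T_p = π/ω_d = 1.6 s.

T_p = 1.6 s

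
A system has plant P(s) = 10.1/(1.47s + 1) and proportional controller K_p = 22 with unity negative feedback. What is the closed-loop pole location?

Closed loop: T(s) = K_p·P/(1+K_p·P) = 222.2/(1.47s + 1 + 222.2), with pole at s = −(1 + 222.2)/1.47 = −151.8.

s = -151.8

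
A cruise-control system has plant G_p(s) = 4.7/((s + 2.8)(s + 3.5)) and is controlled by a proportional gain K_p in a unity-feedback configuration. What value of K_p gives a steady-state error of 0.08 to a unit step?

For a type-0 loop with proportional control, e_ss = 1/(1 + K_p·G_p(0)).
G_p(0) = 0.4796. Require 1/(1 + K_p·0.4796) = 0.08, so 1 + 0.4796·K_p = 12.5.
K_p = (12.5 − 1)/0.4796 = 24.

K_p = 24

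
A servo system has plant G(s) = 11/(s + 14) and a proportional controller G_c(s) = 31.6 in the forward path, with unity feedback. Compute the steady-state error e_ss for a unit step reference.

The loop is type 0. Static position error constant K_pos = G_c(0)·G(0) = 31.6·0.7857 = 24.83.
Steady-state error to a unit step: e_ss = 1/(1+K_pos) = 1/25.83 = 0.0387.

0.0387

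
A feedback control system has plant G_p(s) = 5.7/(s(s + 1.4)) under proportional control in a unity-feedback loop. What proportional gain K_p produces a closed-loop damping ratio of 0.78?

Closed-loop characteristic equation: s² + 1.4s + K_p·5.7 = 0.
So ω_n = √(5.7K_p) and 2ζω_n = 1.4, giving ζ = 1.4/(2√(5.7K_p)).
Setting ζ = 0.78: √(5.7K_p) = 1.4/(2·0.78) = 0.8974, so K_p = 0.8054/5.7 = 0.141.

K_p = 0.141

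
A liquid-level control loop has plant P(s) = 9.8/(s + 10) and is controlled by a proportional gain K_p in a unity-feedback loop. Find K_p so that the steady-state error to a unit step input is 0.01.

K_p = 101

For a type-0 loop with proportional control, e_ss = 1/(1 + K_p·P(0)).
P(0) = 0.98. Require 1/(1 + K_p·0.98) = 0.01, so 1 + 0.98·K_p = 100.
K_p = (100 − 1)/0.98 = 101.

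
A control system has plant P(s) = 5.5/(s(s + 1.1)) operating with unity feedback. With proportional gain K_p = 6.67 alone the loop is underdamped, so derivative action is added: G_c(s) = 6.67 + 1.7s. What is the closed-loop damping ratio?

Forward path: (6.67 + 1.7s)·5.5/(s(s+1.1)). The closed-loop characteristic equation is s² + (1.1 + 5.5·1.7)s + 5.5·6.67 = 0.
That is s² + 10.45s + 36.69 = 0, so ω_n = 6.057 rad/s and ζ = 10.45/(2·6.057) = 0.8627.

ζ = 0.863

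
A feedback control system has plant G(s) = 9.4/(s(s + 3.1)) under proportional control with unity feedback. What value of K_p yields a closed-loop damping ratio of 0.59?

Closed-loop characteristic equation: s² + 3.1s + K_p·9.4 = 0.
So ω_n = √(9.4K_p) and 2ζω_n = 3.1, giving ζ = 3.1/(2√(9.4K_p)).
Setting ζ = 0.59: √(9.4K_p) = 3.1/(2·0.59) = 2.627, so K_p = 6.902/9.4 = 0.734.

K_p = 0.734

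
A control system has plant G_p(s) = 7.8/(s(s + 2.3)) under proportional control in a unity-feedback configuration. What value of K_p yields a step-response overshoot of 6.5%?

K_p = 0.394

From %OS = 100·exp(−πζ/√(1−ζ²)) = 6.5%, ζ = −ln(0.065)/√(π²+ln²(0.065)) = 0.6564.
Characteristic equation s² + 2.3s + 7.8K_p = 0 gives ζ = 2.3/(2√(7.8K_p)).
Setting ζ = 0.6564: √(7.8K_p) = 2.3/(2·0.6564) = 1.752, so K_p = 3.07/7.8 = 0.394.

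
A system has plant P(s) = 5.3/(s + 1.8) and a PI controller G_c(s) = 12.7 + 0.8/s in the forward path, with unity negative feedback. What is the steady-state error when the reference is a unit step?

The open loop G_c(s)P(s) has a pole at the origin (type 1), so the static position error constant is infinite and e_ss = 1/(1+∞) = 0.

0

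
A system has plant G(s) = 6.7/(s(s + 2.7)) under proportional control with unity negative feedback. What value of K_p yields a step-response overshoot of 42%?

K_p = 3.84

From %OS = 100·exp(−πζ/√(1−ζ²)) = 42%, ζ = −ln(0.42)/√(π²+ln²(0.42)) = 0.2662.
Characteristic equation s² + 2.7s + 6.7K_p = 0 gives ζ = 2.7/(2√(6.7K_p)).
Setting ζ = 0.2662: √(6.7K_p) = 2.7/(2·0.2662) = 5.072, so K_p = 25.72/6.7 = 3.84.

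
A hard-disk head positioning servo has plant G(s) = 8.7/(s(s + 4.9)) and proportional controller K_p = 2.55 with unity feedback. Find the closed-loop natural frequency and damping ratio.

ω_n = 4.71 rad/s, ζ = 0.52

With unity feedback the closed-loop characteristic equation is s² + 4.9s + 2.55·8.7 = s² + 4.9s + 22.18 = 0.
Matching s² + 2ζω_n s + ω_n²: ω_n = √22.18 = 4.71 rad/s and 2ζω_n = 4.9, so ζ = 4.9/(2·4.71) = 0.52.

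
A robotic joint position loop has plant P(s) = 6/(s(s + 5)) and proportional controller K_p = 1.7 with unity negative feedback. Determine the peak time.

T_p = 1.58 s

Closed-loop characteristic equation: s² + 5s + 10.2 = 0, so ω_n = 3.194 rad/s and ζ = 5/(2·3.194) = 0.7828.
Damped frequency ω_d = ω_n√(1−ζ²) = 1.987 rad/s, so peak time T_p = π/ω_d = 1.58 s.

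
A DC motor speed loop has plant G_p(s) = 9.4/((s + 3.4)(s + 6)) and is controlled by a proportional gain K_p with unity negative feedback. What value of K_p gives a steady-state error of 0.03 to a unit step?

Steady-state error for a unit step on this type-0 loop is 1/(1 + K_p·G_p(0)).
G_p(0) = 0.4608. Require 1/(1 + K_p·0.4608) = 0.03, so 1 + 0.4608·K_p = 33.33.
K_p = (33.33 − 1)/0.4608 = 70.2.

K_p = 70.2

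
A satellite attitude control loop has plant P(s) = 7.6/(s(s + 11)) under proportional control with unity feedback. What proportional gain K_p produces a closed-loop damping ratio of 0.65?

K_p = 9.42

Closed-loop characteristic equation: s² + 11s + K_p·7.6 = 0.
So ω_n = √(7.6K_p) and 2ζω_n = 11, giving ζ = 11/(2√(7.6K_p)).
Setting ζ = 0.65: √(7.6K_p) = 11/(2·0.65) = 8.462, so K_p = 71.6/7.6 = 9.42.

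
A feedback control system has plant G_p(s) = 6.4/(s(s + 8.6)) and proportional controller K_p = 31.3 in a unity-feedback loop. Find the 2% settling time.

From 1 + K_pG_p(s) = 0: s² + 8.6s + 200.3 = 0 ⇒ ω_n = 14.15, ζ = 0.3038.
2% settling time T_s ≈ 4/(ζω_n) = 4/4.3 = 0.93 s.

T_s ≈ 0.93 s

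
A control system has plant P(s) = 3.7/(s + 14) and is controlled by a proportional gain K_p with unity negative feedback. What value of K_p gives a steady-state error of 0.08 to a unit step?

The loop is type 0, so e_ss(step) = 1/(1 + K_pos) with K_pos = K_p·P(0).
P(0) = 0.2643. Require 1/(1 + K_p·0.2643) = 0.08, so 1 + 0.2643·K_p = 12.5.
K_p = (12.5 − 1)/0.2643 = 43.5.

K_p = 43.5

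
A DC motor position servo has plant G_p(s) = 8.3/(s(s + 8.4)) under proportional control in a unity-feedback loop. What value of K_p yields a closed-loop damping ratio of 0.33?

K_p = 19.5

Closed-loop characteristic equation: s² + 8.4s + K_p·8.3 = 0.
So ω_n = √(8.3K_p) and 2ζω_n = 8.4, giving ζ = 8.4/(2√(8.3K_p)).
Setting ζ = 0.33: √(8.3K_p) = 8.4/(2·0.33) = 12.73, so K_p = 162/8.3 = 19.5.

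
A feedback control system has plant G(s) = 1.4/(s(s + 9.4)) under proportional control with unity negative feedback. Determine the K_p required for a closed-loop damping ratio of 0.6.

Closed-loop characteristic equation: s² + 9.4s + K_p·1.4 = 0.
So ω_n = √(1.4K_p) and 2ζω_n = 9.4, giving ζ = 9.4/(2√(1.4K_p)).
Setting ζ = 0.6: √(1.4K_p) = 9.4/(2·0.6) = 7.833, so K_p = 61.36/1.4 = 43.8.

K_p = 43.8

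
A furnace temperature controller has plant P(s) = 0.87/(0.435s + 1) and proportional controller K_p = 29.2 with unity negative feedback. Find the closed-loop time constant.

τ = 0.0165 s

Closed loop: T(s) = K_p·P/(1+K_p·P) = 25.4/(0.435s + 1 + 25.4), with pole at s = −(1 + 25.4)/0.435 = −60.7.
Closed-loop time constant τ = 1/60.7 = 0.0165 s.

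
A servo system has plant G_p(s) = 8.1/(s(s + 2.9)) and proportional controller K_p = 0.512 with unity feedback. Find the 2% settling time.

Closed-loop characteristic equation: s² + 2.9s + 4.147 = 0, so ω_n = 2.036 rad/s and ζ = 2.9/(2·2.036) = 0.712.
2% settling time T_s ≈ 4/(ζω_n) = 4/1.45 = 2.76 s.

T_s ≈ 2.76 s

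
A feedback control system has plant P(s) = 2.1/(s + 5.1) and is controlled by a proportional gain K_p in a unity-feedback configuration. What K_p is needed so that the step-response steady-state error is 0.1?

K_p = 21.9

Steady-state error for a unit step on this type-0 loop is 1/(1 + K_p·P(0)).
P(0) = 0.4118. Require 1/(1 + K_p·0.4118) = 0.1, so 1 + 0.4118·K_p = 10.
K_p = (10 − 1)/0.4118 = 21.9.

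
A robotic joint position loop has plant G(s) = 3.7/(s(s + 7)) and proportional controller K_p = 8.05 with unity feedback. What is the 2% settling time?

Closed-loop characteristic equation: s² + 7s + 29.79 = 0, so ω_n = 5.458 rad/s and ζ = 7/(2·5.458) = 0.6413.
2% settling time T_s ≈ 4/(ζω_n) = 4/3.5 = 1.14 s.

T_s ≈ 1.14 s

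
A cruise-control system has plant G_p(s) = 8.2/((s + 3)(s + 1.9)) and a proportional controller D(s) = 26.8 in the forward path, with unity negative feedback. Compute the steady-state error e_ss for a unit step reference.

0.0253

The loop is type 0. Static position error constant K_pos = D(0)·G_p(0) = 26.8·1.439 = 38.55.
Steady-state error to a unit step: e_ss = 1/(1+K_pos) = 1/39.55 = 0.0253.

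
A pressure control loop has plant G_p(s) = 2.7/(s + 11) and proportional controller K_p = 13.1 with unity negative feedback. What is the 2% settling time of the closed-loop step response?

Closed-loop transfer function: T(s) = K_p·G_p(s)/(1 + K_p·G_p(s)) = 35.37/(s + 11 + 35.37) = 35.37/(s + 46.37).
Time constant τ = 1/46.37 = 0.02157 s, so the 2% settling time is about 4τ = 0.0863 s.

T_s ≈ 0.0863 s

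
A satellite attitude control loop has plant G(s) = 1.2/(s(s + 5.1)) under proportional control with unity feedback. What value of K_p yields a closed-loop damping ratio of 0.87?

Closed-loop characteristic equation: s² + 5.1s + K_p·1.2 = 0.
So ω_n = √(1.2K_p) and 2ζω_n = 5.1, giving ζ = 5.1/(2√(1.2K_p)).
Setting ζ = 0.87: √(1.2K_p) = 5.1/(2·0.87) = 2.931, so K_p = 8.591/1.2 = 7.16.

K_p = 7.16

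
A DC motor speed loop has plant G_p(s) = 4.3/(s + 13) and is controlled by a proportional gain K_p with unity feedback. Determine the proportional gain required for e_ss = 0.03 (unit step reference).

Steady-state error for a unit step on this type-0 loop is 1/(1 + K_p·G_p(0)).
G_p(0) = 0.3308. Require 1/(1 + K_p·0.3308) = 0.03, so 1 + 0.3308·K_p = 33.33.
K_p = (33.33 − 1)/0.3308 = 97.8.

K_p = 97.8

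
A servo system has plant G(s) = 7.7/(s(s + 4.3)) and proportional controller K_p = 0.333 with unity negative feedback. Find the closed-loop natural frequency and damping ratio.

1 + K_p·G(s) = 0 gives s² + 4.3s + 2.564 = 0.
Matching s² + 2ζω_n s + ω_n²: ω_n = √2.564 = 1.601 rad/s and 2ζω_n = 4.3, so ζ = 4.3/(2·1.601) = 1.34.

ω_n = 1.6 rad/s, ζ = 1.34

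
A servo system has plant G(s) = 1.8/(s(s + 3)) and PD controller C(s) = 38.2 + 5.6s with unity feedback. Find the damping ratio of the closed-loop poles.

Forward path: (38.2 + 5.6s)·1.8/(s(s+3)). The closed-loop characteristic equation is s² + (3 + 1.8·5.6)s + 1.8·38.2 = 0.
That is s² + 13.08s + 68.76 = 0, so ω_n = 8.292 rad/s and ζ = 13.08/(2·8.292) = 0.7887.

ζ = 0.789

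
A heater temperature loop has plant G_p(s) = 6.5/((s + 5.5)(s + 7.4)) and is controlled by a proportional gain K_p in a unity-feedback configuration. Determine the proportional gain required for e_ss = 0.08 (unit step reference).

K_p = 72

For a type-0 loop with proportional control, e_ss = 1/(1 + K_p·G_p(0)).
G_p(0) = 0.1597. Require 1/(1 + K_p·0.1597) = 0.08, so 1 + 0.1597·K_p = 12.5.
K_p = (12.5 − 1)/0.1597 = 72.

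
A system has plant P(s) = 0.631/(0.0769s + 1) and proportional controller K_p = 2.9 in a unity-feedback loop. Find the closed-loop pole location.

s = -36.8

Closed loop: T(s) = K_p·P/(1+K_p·P) = 1.83/(0.0769s + 1 + 1.83), with pole at s = −(1 + 1.83)/0.0769 = −36.8.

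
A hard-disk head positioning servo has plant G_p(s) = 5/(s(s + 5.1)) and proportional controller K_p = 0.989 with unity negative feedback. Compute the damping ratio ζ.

ζ = 1.15

1 + K_p·G_p(s) = 0 gives s² + 5.1s + 4.945 = 0.
Matching s² + 2ζω_n s + ω_n²: ω_n = √4.945 = 2.224 rad/s and 2ζω_n = 5.1, so ζ = 5.1/(2·2.224) = 1.15.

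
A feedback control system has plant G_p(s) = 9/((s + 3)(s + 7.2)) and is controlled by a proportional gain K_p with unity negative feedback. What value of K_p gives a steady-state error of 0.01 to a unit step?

The loop is type 0, so e_ss(step) = 1/(1 + K_pos) with K_pos = K_p·G_p(0).
G_p(0) = 0.4167. Require 1/(1 + K_p·0.4167) = 0.01, so 1 + 0.4167·K_p = 100.
K_p = (100 − 1)/0.4167 = 238.

K_p = 238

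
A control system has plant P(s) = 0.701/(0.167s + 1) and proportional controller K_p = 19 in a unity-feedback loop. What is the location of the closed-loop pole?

s = -85.74

Closed loop: T(s) = K_p·P/(1+K_p·P) = 13.32/(0.167s + 1 + 13.32), with pole at s = −(1 + 13.32)/0.167 = −85.74.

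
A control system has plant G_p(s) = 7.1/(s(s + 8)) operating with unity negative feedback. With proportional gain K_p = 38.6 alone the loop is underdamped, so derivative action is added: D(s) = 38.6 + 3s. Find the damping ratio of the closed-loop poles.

Forward path: (38.6 + 3s)·7.1/(s(s+8)). The closed-loop characteristic equation is s² + (8 + 7.1·3)s + 7.1·38.6 = 0.
That is s² + 29.3s + 274.1 = 0, so ω_n = 16.55 rad/s and ζ = 29.3/(2·16.55) = 0.8849.

ζ = 0.885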